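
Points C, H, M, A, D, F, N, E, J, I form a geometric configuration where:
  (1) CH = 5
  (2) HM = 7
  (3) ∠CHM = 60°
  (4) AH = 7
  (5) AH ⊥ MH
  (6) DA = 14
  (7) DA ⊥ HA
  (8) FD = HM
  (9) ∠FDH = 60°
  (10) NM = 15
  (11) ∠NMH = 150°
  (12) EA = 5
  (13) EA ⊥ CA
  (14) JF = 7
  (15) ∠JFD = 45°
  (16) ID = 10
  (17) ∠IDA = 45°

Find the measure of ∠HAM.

Step 1: By the law of cosines on triangle AHM: AM² = 7² + 7² − 2·7·7·cos(90°) = 98, so AM = 7·√2.
Step 2: By the inverse law of cosines on triangle HAM: cos(∠HAM) = (7² + (7·√2)² − 7²) / (2·7·7·√2) = 98/138.59 = 0.7071, so ∠HAM = 45°.

Therefore, the measure of angle ∠HAM = 45°.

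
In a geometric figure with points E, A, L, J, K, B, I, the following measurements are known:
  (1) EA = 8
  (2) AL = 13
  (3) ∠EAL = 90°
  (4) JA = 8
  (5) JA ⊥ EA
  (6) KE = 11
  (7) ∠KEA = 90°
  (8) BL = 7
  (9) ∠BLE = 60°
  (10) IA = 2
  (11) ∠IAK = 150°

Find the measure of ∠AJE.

Step 1: By the law of cosines on triangle JAE: JE² = 8² + 8² − 2·8·8·cos(90°) = 128, so JE = 8·√2.
Step 2: By the inverse law of cosines on triangle AJE: cos(∠AJE) = (8² + (8·√2)² − 8²) / (2·8·8·√2) = 128/181.02 = 0.7071, so ∠AJE = 45°.

Therefore, the measure of angle ∠AJE = 45°.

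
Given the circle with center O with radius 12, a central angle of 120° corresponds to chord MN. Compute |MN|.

Drop a perpendicular from the center to the chord, bisecting both the chord and the central angle.
Each half-chord = r sin(θ/2) = 12 sin(60°).
The full chord = 2 × 12 × sin(60°) = 12*sqrt(3).

12*sqrt(3)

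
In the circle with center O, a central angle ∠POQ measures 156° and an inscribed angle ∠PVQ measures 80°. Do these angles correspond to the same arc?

By the inscribed angle theorem, the inscribed angle for a central angle of 156° should be 156° / 2 = 78°.
The given inscribed angle is 80°, which does not equal 78°.
Therefore, no, they do not correspond to the same arc.

No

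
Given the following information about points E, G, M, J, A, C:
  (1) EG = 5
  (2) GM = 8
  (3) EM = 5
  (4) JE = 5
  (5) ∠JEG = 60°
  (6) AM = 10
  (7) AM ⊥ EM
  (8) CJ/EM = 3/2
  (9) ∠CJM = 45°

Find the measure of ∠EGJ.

Step 1: By the law of cosines on triangle GEJ: GJ² = 5² + 5² − 2·5·5·cos(60°) = 25, so GJ = 5.
Step 2: By the inverse law of cosines on triangle EGJ: cos(∠EGJ) = (5² + 5² − 5²) / (2·5·5) = 25/50 = 0.5, so ∠EGJ = 60°.

Therefore, the measure of angle ∠EGJ = 60°.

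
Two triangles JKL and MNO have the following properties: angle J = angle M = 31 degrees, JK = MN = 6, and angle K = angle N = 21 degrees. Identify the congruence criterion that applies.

The given information provides:
angle J = angle M = 31 degrees, JK = MN = 6, and angle K = angle N = 21 degrees
This matches the ASA congruence theorem.
Two pairs of corresponding angles and the included side are equal (Angle-Side-Angle).

ASA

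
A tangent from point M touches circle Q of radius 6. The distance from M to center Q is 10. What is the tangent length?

The tangent, radius, and line from the external point to the center form a right triangle.
The right angle is where the tangent meets the radius.
By the Pythagorean theorem: tangent² + 6² = 10²
tangent² = 100 - 36 = 64
tangent = 8

8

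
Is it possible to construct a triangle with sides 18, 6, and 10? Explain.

The longest side is 18. The other two sides sum to 6 + 10 = 16.
Since 16 ≤ 18, the two shorter sides cannot reach around to close the triangle.

No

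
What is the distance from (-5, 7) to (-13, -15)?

d = sqrt((-8)^2 + (-22)^2) = sqrt(548) = 2*sqrt(137)

2*sqrt(137)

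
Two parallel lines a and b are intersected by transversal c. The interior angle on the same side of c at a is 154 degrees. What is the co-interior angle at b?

Co-interior (same-side interior) angles are between the parallel lines on the same side of the transversal.
Unlike corresponding or alternate interior angles, they are supplementary rather than equal.
So the angle = 180 - 154 = 26 degrees.

26 degrees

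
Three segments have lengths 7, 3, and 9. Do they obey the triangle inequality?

For three segments to close into a triangle, no single side can be as long as the other two combined.
The longest side is 9, and 3 + 7 = 10 > 9.
A triangle can be formed.

Yes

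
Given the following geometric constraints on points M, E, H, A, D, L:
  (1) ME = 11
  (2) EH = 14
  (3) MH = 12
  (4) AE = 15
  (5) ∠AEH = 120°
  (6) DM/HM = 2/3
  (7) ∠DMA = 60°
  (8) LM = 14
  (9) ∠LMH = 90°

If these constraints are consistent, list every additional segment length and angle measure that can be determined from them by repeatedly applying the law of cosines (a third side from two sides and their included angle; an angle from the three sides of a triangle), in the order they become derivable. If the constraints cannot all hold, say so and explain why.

The constraints are consistent. Derivable facts, in order:
After 1 step:
- HA ≈ 25.12
- HL = 2·√85
- ∠EHM = 49.32°
- ∠EMH = 74.85°
- ∠HEM = 55.83°
After 2 steps:
- ∠AHE = 31.14°
- ∠EAH = 28.86°
- ∠HLM = 40.6°
- ∠LHM = 49.4°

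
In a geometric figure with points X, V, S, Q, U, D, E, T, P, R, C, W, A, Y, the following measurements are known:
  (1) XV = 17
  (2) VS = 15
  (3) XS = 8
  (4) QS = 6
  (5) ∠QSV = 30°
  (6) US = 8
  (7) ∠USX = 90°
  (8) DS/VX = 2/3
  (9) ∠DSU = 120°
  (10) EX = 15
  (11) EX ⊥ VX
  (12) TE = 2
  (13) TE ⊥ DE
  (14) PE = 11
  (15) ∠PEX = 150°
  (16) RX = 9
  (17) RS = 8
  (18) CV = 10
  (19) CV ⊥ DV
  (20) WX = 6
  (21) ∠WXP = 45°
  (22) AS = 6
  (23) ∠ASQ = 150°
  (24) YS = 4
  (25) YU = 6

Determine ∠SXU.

Step 1: By the law of cosines on triangle XSU: XU² = 8² + 8² − 2·8·8·cos(90°) = 128, so XU = 8·√2.
Step 2: By the inverse law of cosines on triangle SXU: cos(∠SXU) = (8² + (8·√2)² − 8²) / (2·8·8·√2) = 128/181.02 = 0.7071, so ∠SXU = 45°.

Therefore, the measure of angle ∠SXU = 45°.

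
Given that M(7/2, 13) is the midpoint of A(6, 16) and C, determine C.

Using the midpoint formula: M = ((x1 + x2)/2, (y1 + y2)/2)
We know M = (7/2, 13) and A = (6, 16)
For x: 7/2 = (6 + x2)/2, so x2 = 2*7/2 - 6 = 1
For y: 13 = (16 + y2)/2, so y2 = 2*13 - 16 = 10
C = (1, 10)

(1, 10)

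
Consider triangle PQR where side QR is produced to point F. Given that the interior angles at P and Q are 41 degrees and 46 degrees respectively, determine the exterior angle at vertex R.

The interior angle at R is 180 - 41 - 46 = 93 degrees.
The exterior angle and interior angle at R are supplementary:
Exterior angle = 180 - 93 = 87 degrees.

87 degrees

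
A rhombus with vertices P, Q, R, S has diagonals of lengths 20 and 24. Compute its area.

The diagonals of a rhombus divide it into four right triangles.
Each triangle has legs 20/ 2 = 10 and 24/2 = 12, so each has area (1/2)*10*12 = 60.
Four such triangles give total area = (d1 * d2) / 2 = 240.

240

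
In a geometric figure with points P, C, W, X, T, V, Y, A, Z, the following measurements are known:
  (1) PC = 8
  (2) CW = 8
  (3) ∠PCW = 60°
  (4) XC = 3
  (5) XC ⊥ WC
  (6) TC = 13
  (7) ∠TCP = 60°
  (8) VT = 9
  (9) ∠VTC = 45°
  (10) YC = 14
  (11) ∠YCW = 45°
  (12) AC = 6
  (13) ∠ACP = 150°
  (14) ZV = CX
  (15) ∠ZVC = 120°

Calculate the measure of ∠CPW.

Step 1: By the law of cosines on triangle PCW: PW² = 8² + 8² − 2·8·8·cos(60°) = 64, so PW = 8.
Step 2: By the inverse law of cosines on triangle CPW: cos(∠CPW) = (8² + 8² − 8²) / (2·8·8) = 64/128 = 0.5, so ∠CPW = 60°.

Therefore, the measure of angle ∠CPW = 60°.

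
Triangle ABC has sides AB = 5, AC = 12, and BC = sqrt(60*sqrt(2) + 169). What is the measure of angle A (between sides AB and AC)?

When all three sides of a triangle are known, the law of cosines can be rearranged to find any angle.
cos(C) = (a² + b² - c²) / (2ab) gives cos(A) = -sqrt(2)/2.
Taking the inverse cosine: A = 135°.

135°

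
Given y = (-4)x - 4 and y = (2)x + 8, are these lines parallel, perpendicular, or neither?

Slope of line 1: m1 = -4
Slope of line 2: m2 = 2
m1 != m2 and m1*m2 = -8 != -1. Neither.

Neither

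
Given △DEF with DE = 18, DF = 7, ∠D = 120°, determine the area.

Area = (1/2) * DE * DF * sin(D)
Area = (1/2) * 18 * 7 * sin(120°)
Area = (1/2) * 18 * 7 * sqrt(3)/2
Area = 63*sqrt(3)/2

63*sqrt(3)/2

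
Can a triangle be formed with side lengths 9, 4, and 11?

Check all three triangle inequalities:
9 + 4 = 13 > 11 ✓
9 + 11 = 20 > 4 ✓
4 + 11 = 15 > 9 ✓
All conditions hold, so these sides form a valid triangle.

Yes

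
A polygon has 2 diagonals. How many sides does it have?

Using d = n(n - 3)/2, we solve 2 = n(n - 3)/2.
So n(n - 3) = 4.
Testing n = 4: 4 * 1 = 4 = 4. Correct.
The polygon has 4 sides.

4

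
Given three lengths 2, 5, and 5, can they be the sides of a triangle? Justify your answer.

Sort the sides: 2, 5, 5.
It suffices to check that the sum of the two smallest exceeds the largest:
2 + 5 = 7 > 5. ✓
Yes, a valid triangle can be formed.

Yes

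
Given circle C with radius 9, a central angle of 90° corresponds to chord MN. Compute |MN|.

Chord = 2(9) sin(45°) = 9*sqrt(2)

9*sqrt(2)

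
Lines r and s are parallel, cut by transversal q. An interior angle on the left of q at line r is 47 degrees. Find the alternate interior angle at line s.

Alternate interior angles lie on opposite sides of the transversal, between the parallel lines.
By the alternate interior angle theorem, they are equal: 47 degrees.

47 degrees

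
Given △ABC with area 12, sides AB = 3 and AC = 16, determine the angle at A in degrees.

sin(C) = 2 * 12 / (3 * 16) = 1/2, so C = arcsin(1/2) = 30°.
Since sin(180° - C) = sin(C), the obtuse angle 150° gives the same area, so C = 30° or C = 150°.

30° or 150°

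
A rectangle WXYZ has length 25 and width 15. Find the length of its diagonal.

d = sqrt(25^2 + 15^2) = sqrt(850) = 5*sqrt(34)

5*sqrt(34)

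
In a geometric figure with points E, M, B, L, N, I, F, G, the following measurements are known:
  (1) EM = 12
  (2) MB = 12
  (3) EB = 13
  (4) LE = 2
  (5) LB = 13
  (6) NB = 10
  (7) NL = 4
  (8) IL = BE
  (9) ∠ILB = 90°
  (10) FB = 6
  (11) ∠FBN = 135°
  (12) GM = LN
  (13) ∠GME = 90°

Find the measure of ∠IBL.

From the given relations: IL = BE = 13.
Step 1: By the law of cosines on triangle BLI: BI² = 13² + 13² − 2·13·13·cos(90°) = 338, so BI = 13·√2.
Step 2: By the inverse law of cosines on triangle IBL: cos(∠IBL) = ((13·√2)² + 13² − 13²) / (2·13·√2·13) = 338/478 = 0.7071, so ∠IBL = 45°.

Therefore, the measure of angle ∠IBL = 45°.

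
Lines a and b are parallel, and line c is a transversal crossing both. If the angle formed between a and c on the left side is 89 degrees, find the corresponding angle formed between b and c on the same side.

When a transversal crosses parallel lines, angles in the same position at each intersection are called corresponding angles.
These are always equal, so the answer is 89 degrees.

89 degrees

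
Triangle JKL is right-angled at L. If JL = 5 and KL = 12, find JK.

By the Pythagorean theorem: JK^2 = JL^2 + KL^2
JK^2 = 5^2 + 12^2 = 25 + 144 = 169
JK = sqrt(169) = 13

13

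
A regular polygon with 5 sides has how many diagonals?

The number of diagonals in an n-gon is n(n - 3)/2.
For n = 5: 5(5 - 3)/2 = 5 × 2 / 2 = 5.

5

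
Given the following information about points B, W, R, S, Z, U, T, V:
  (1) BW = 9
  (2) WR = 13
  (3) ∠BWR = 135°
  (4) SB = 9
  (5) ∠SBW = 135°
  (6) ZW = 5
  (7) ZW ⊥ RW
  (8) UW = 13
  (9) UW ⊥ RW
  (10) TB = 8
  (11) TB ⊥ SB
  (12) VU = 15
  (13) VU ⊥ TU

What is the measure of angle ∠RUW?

Step 1: By the law of cosines on triangle UWR: UR² = 13² + 13² − 2·13·13·cos(90°) = 338, so UR = 13·√2.
Step 2: By the inverse law of cosines on triangle RUW: cos(∠RUW) = ((13·√2)² + 13² − 13²) / (2·13·√2·13) = 338/478 = 0.7071, so ∠RUW = 45°.

Therefore, the measure of angle ∠RUW = 45°.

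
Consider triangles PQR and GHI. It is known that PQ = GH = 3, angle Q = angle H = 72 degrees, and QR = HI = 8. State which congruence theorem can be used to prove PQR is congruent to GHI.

The given information provides:
PQ = GH = 3, angle Q = angle H = 72 degrees, and QR = HI = 8
This matches the SAS congruence theorem.
Two pairs of corresponding sides and the included angle are equal (Side-Angle-Side).

SAS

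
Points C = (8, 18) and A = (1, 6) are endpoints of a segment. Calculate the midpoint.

M = ((x₁ + x₂)/2, (y₁ + y₂)/2)
= ((8 + 1)/2, (18 + 6)/2)
= (9/2, 24/2) = (9/2, 12)

(9/2, 12)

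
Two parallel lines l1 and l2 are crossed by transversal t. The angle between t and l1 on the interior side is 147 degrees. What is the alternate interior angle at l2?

Alternate interior angles are equal: 147 degrees.

147 degrees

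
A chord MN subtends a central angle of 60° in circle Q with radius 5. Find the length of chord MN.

Chord length = 2r sin(θ/2)
= 2 × 5 × sin(60°/2)
= 2 × 5 × sin(30°)
= 5

5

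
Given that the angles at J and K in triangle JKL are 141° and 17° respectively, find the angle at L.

Let angle L = x. Then 141 + 17 + x = 180.
x = 180 - 158 = 22 degrees.

22 degrees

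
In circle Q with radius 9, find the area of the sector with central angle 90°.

The full circle has area πr² = π(9)² = 81*pi.
The sector covers 90° out of 360°, a fraction of 1/4.
Sector area = 81*pi × 1/4 = 81*pi/4.

81*pi/4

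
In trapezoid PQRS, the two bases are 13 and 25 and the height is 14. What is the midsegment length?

The midsegment (median) of a trapezoid connects the midpoints of the non-parallel sides.
Its length is the average of the two bases: (13 + 25) / 2 = 19.

19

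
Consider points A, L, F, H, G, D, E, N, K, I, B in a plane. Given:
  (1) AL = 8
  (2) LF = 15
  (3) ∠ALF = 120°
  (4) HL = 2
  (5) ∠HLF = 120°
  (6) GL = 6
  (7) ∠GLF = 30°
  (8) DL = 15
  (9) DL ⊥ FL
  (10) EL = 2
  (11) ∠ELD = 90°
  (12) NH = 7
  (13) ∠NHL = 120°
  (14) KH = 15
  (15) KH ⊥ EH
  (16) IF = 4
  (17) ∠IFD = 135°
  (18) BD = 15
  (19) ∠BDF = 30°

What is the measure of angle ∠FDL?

Step 1: By the law of cosines on triangle DLF: DF² = 15² + 15² − 2·15·15·cos(90°) = 450, so DF = 15·√2.
Step 2: By the inverse law of cosines on triangle FDL: cos(∠FDL) = ((15·√2)² + 15² − 15²) / (2·15·√2·15) = 450/636.4 = 0.7071, so ∠FDL = 45°.

Therefore, the measure of angle ∠FDL = 45°.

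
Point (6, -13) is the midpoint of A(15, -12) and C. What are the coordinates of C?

Using the midpoint formula: M = ((x1 + x2)/2, (y1 + y2)/2)
We know M = (6, -13) and A = (15, -12)
For x: 6 = (15 + x2)/2, so x2 = 2*6 - 15 = -3
For y: -13 = (-12 + y2)/2, so y2 = 2*-13 - -12 = -14
C = (-3, -14)

(-3, -14)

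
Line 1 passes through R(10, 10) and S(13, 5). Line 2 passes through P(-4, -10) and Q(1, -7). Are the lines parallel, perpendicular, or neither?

Slope of line 1: m1 = (5 - 10)/(13 - 10) = -5/3 = -5/3
Slope of line 2: m2 = (-7 - -10)/(1 - -4) = 3/5 = 3/5
m1 * m2 = -1, so perpendicular.

Perpendicular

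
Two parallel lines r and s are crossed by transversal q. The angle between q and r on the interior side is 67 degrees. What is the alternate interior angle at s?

Alternate interior angles formed by parallel lines and a transversal are equal.
The given angle is 67 degrees.
The alternate interior angle = 67 degrees.

67 degrees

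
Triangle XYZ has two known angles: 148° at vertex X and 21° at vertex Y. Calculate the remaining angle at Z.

angle Z = 180 - 148 - 21 = 11 degrees.

11 degrees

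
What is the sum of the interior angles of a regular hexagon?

The sum of interior angles of an n-sided polygon is (n - 2) * 180.
For n = 6: (6 - 2) * 180 = 4 * 180 = 720 degrees.

720 degrees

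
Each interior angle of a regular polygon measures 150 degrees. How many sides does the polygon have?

The exterior angle is the supplement of the interior angle: 180 - 150 = 30 degrees.
Since the exterior angles of any convex polygon sum to 360 degrees, the number of sides is 360 / 30 = 12.

12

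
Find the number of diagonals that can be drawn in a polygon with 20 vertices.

Total line segments between 20 vertices = C(20,2) = 190.
Subtract the 20 sides: 190 - 20 = 170 diagonals.

170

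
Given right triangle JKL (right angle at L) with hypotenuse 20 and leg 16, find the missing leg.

By the Pythagorean theorem: KL^2 = JK^2 - JL^2
KL^2 = 20^2 - 16^2 = 400 - 256 = 144
KL = sqrt(144) = 12

12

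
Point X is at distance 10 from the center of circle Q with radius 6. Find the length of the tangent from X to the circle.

tangent = √(d² - r²) = √(10² - 6²) = √(100 - 36) = √64 = 8

8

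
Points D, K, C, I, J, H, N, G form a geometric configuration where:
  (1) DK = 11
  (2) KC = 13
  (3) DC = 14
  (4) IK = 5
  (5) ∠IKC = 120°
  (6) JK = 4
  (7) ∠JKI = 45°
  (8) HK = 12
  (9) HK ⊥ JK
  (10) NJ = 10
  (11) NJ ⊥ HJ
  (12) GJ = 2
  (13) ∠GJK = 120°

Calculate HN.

Step 1: By the law of cosines on triangle JKH: JH² = 4² + 12² − 2·4·12·cos(90°) = 160, so JH = 4·√10.
Step 2: By the law of cosines on triangle HJN: HN² = (4·√10)² + 10² − 2·4·√10·10·cos(90°) = 260, so HN = 2·√65.

Therefore, the length of HN = 2·√65.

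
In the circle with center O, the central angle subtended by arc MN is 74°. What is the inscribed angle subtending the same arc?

By the inscribed angle theorem, the inscribed angle is half the central angle.
Inscribed angle = 74° / 2 = 37°

37°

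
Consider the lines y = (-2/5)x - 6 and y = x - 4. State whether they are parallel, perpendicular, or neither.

Slope of line 1: m1 = -2/5
Slope of line 2: m2 = 1
m1 != m2 and m1*m2 = -2/5 != -1. Neither.

Neither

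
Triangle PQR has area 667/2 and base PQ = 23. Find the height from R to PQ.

height = 2 * 667/2 / 23 = 29

29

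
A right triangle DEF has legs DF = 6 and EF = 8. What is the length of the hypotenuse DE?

In a right triangle, the square of the hypotenuse equals the sum of the squares of the two legs.
The legs are 6 and 8, so the hypotenuse = sqrt(36 + 64) = sqrt(100) = 10.

10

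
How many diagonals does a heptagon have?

The number of diagonals in an n-gon is n(n - 3)/2.
For n = 7: 7(7 - 3)/2 = 7 × 4 / 2 = 14.

14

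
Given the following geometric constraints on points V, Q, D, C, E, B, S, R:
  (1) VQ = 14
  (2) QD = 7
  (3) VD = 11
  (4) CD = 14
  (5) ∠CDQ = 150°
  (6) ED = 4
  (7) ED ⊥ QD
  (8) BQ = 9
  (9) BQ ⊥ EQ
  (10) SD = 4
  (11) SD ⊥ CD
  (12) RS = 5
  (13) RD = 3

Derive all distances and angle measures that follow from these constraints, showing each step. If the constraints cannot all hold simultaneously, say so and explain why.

The constraints are consistent.

Step 1: From QD = 7, DC = 14, and ∠QDC = 150°, by the law of cosines:
  QC² = QD² + DC² - 2·QD·DC·cos(150°) = 49 + 196 + 169.7 = 414.7
  QC ≈ 20.37

Step 2: From QD = 7, DE = 4, and ∠QDE = 90°, by the law of cosines:
  QE² = QD² + DE² - 2·QD·DE·cos(90°) = 49 + 16 - 0 = 65
  QE = √65

Step 3: From CD = 14, DS = 4, and ∠CDS = 90°, by the law of cosines:
  CS² = CD² + DS² - 2·CD·DS·cos(90°) = 196 + 16 - 0 = 212
  CS = 2·√53

Step 4: From VD = 11, VQ = 14, DQ = 7, by the inverse law of cosines:
  cos(∠DVQ) = (VD² + VQ² - DQ²) / (2·VD·VQ)
  ∠DVQ = 29.53°

Step 5: From QD = 7, QV = 14, DV = 11, by the inverse law of cosines:
  cos(∠DQV) = (QD² + QV² - DV²) / (2·QD·QV)
  ∠DQV = 50.75°

Step 6: From DQ = 7, DV = 11, QV = 14, by the inverse law of cosines:
  cos(∠QDV) = (DQ² + DV² - QV²) / (2·DQ·DV)
  ∠QDV = 99.72°

Step 7: From DR = 3, DS = 4, RS = 5, by the inverse law of cosines:
  cos(∠RDS) = (DR² + DS² - RS²) / (2·DR·DS)
  ∠RDS = 90°

Step 8: From SD = 4, SR = 5, DR = 3, by the inverse law of cosines:
  cos(∠DSR) = (SD² + SR² - DR²) / (2·SD·SR)
  ∠DSR = 36.87°

Step 9: From RD = 3, RS = 5, DS = 4, by the inverse law of cosines:
  cos(∠DRS) = (RD² + RS² - DS²) / (2·RD·RS)
  ∠DRS = 53.13°

Step 10: From EQ = √65, QB = 9, and ∠EQB = 90°, by the law of cosines:
  EB² = EQ² + QB² - 2·EQ·QB·cos(90°) = 65 + 81 - 0 = 146
  EB = √146

Step 11: From QC = 20.37, QD = 7, CD = 14, by the inverse law of cosines:
  cos(∠CQD) = (QC² + QD² - CD²) / (2·QC·QD)
  ∠CQD = 20.1°

Step 12: From QD = 7, QE = √65, DE = 4, by the inverse law of cosines:
  cos(∠DQE) = (QD² + QE² - DE²) / (2·QD·QE)
  ∠DQE = 29.74°

Step 13: From CD = 14, CQ = 20.37, DQ = 7, by the inverse law of cosines:
  cos(∠DCQ) = (CD² + CQ² - DQ²) / (2·CD·CQ)
  ∠DCQ = 9.9°

Step 14: From CD = 14, CS = 2·√53, DS = 4, by the inverse law of cosines:
  cos(∠DCS) = (CD² + CS² - DS²) / (2·CD·CS)
  ∠DCS = 15.95°

Step 15: From ED = 4, EQ = √65, DQ = 7, by the inverse law of cosines:
  cos(∠DEQ) = (ED² + EQ² - DQ²) / (2·ED·EQ)
  ∠DEQ = 60.26°

Step 16: From SC = 2·√53, SD = 4, CD = 14, by the inverse law of cosines:
  cos(∠CSD) = (SC² + SD² - CD²) / (2·SC·SD)
  ∠CSD = 74.05°

Step 17: From EB = √146, EQ = √65, BQ = 9, by the inverse law of cosines:
  cos(∠BEQ) = (EB² + EQ² - BQ²) / (2·EB·EQ)
  ∠BEQ = 48.15°

Step 18: From BE = √146, BQ = 9, EQ = √65, by the inverse law of cosines:
  cos(∠EBQ) = (BE² + BQ² - EQ²) / (2·BE·BQ)
  ∠EBQ = 41.85°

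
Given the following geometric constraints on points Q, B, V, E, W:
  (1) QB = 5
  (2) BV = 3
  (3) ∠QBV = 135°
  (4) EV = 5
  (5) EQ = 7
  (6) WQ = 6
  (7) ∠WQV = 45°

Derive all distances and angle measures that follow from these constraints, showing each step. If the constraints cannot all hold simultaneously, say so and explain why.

The constraints are consistent.

Step 1: From QB = 5, BV = 3, and ∠QBV = 135°, by the law of cosines:
  QV² = QB² + BV² - 2·QB·BV·cos(135°) = 25 + 9 + 21.21 = 55.21
  QV ≈ 7.43

Step 2: From VQ = 7.43, QW = 6, and ∠VQW = 45°, by the law of cosines:
  VW² = VQ² + QW² - 2·VQ·QW·cos(45°) = 55.21 + 36 - 63.05 = 28.16
  VW ≈ 5.31

Step 3: From QB = 5, QV = 7.43, BV = 3, by the inverse law of cosines:
  cos(∠BQV) = (QB² + QV² - BV²) / (2·QB·QV)
  ∠BQV = 16.59°

Step 4: From QE = 7, QV = 7.43, EV = 5, by the inverse law of cosines:
  cos(∠EQV) = (QE² + QV² - EV²) / (2·QE·QV)
  ∠EQV = 40.41°

Step 5: From VB = 3, VQ = 7.43, BQ = 5, by the inverse law of cosines:
  cos(∠BVQ) = (VB² + VQ² - BQ²) / (2·VB·VQ)
  ∠BVQ = 28.41°

Step 6: From VE = 5, VQ = 7.43, EQ = 7, by the inverse law of cosines:
  cos(∠EVQ) = (VE² + VQ² - EQ²) / (2·VE·VQ)
  ∠EVQ = 65.16°

Step 7: From EQ = 7, EV = 5, QV = 7.43, by the inverse law of cosines:
  cos(∠QEV) = (EQ² + EV² - QV²) / (2·EQ·EV)
  ∠QEV = 74.43°

Step 8: From VQ = 7.43, VW = 5.31, QW = 6, by the inverse law of cosines:
  cos(∠QVW) = (VQ² + VW² - QW²) / (2·VQ·VW)
  ∠QVW = 53.08°

Step 9: From WQ = 6, WV = 5.31, QV = 7.43, by the inverse law of cosines:
  cos(∠QWV) = (WQ² + WV² - QV²) / (2·WQ·WV)
  ∠QWV = 81.92°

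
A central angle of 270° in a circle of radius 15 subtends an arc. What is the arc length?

Arc length = 2πr × θ/360
= 2π × 15 × 3/4
= 45*pi/2

45*pi/2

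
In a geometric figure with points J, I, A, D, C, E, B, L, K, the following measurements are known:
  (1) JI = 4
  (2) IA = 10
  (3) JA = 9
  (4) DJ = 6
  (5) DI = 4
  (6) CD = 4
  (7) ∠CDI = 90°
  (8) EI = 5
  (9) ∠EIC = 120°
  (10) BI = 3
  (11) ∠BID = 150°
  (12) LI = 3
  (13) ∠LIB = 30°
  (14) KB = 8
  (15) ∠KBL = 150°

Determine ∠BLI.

Step 1: By the law of cosines on triangle LIB: LB² = 3² + 3² − 2·3·3·cos(30°) = 2.41, so LB ≈ 1.55.
Step 2: By the inverse law of cosines on triangle BLI: cos(∠BLI) = (1.55² + 3² − 3²) / (2·1.55·3) = 2.41/9.32 = 0.2588, so ∠BLI = 75°.

Therefore, the measure of angle ∠BLI = 75°.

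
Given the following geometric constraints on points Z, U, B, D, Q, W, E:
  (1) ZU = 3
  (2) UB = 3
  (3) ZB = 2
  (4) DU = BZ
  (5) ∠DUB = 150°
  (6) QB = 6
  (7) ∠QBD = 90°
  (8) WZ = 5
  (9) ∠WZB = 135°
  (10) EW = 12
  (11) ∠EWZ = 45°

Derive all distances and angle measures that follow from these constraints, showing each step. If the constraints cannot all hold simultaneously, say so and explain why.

The constraints are consistent.

From the given relations:
  DU = BZ = 2

Step 1: From ZW = 5, WE = 12, and ∠ZWE = 45°, by the law of cosines:
  ZE² = ZW² + WE² - 2·ZW·WE·cos(45°) = 25 + 144 - 84.85 = 84.15
  ZE ≈ 9.17

Step 2: From BU = 3, UD = 2, and ∠BUD = 150°, by the law of cosines:
  BD² = BU² + UD² - 2·BU·UD·cos(150°) = 9 + 4 + 10.39 = 23.39
  BD ≈ 4.84

Step 3: From BZ = 2, ZW = 5, and ∠BZW = 135°, by the law of cosines:
  BW² = BZ² + ZW² - 2·BZ·ZW·cos(135°) = 4 + 25 + 14.14 = 43.14
  BW ≈ 6.57

Step 4: From ZB = 2, ZU = 3, BU = 3, by the inverse law of cosines:
  cos(∠BZU) = (ZB² + ZU² - BU²) / (2·ZB·ZU)
  ∠BZU = 70.53°

Step 5: From UB = 3, UZ = 3, BZ = 2, by the inverse law of cosines:
  cos(∠BUZ) = (UB² + UZ² - BZ²) / (2·UB·UZ)
  ∠BUZ = 38.94°

Step 6: From BU = 3, BZ = 2, UZ = 3, by the inverse law of cosines:
  cos(∠UBZ) = (BU² + BZ² - UZ²) / (2·BU·BZ)
  ∠UBZ = 70.53°

Step 7: From DB = 4.84, BQ = 6, and ∠DBQ = 90°, by the law of cosines:
  DQ² = DB² + BQ² - 2·DB·BQ·cos(90°) = 23.39 + 36 - 0 = 59.39
  DQ ≈ 7.71

Step 8: From ZE = 9.17, ZW = 5, EW = 12, by the inverse law of cosines:
  cos(∠EZW) = (ZE² + ZW² - EW²) / (2·ZE·ZW)
  ∠EZW = 112.33°

Step 9: From BD = 4.84, BU = 3, DU = 2, by the inverse law of cosines:
  cos(∠DBU) = (BD² + BU² - DU²) / (2·BD·BU)
  ∠DBU = 11.93°

Step 10: From BW = 6.57, BZ = 2, WZ = 5, by the inverse law of cosines:
  cos(∠WBZ) = (BW² + BZ² - WZ²) / (2·BW·BZ)
  ∠WBZ = 32.57°

Step 11: From DB = 4.84, DU = 2, BU = 3, by the inverse law of cosines:
  cos(∠BDU) = (DB² + DU² - BU²) / (2·DB·DU)
  ∠BDU = 18.07°

Step 12: From WB = 6.57, WZ = 5, BZ = 2, by the inverse law of cosines:
  cos(∠BWZ) = (WB² + WZ² - BZ²) / (2·WB·WZ)
  ∠BWZ = 12.43°

Step 13: From EW = 12, EZ = 9.17, WZ = 5, by the inverse law of cosines:
  cos(∠WEZ) = (EW² + EZ² - WZ²) / (2·EW·EZ)
  ∠WEZ = 22.67°

Step 14: From DB = 4.84, DQ = 7.71, BQ = 6, by the inverse law of cosines:
  cos(∠BDQ) = (DB² + DQ² - BQ²) / (2·DB·DQ)
  ∠BDQ = 51.13°

Step 15: From QB = 6, QD = 7.71, BD = 4.84, by the inverse law of cosines:
  cos(∠BQD) = (QB² + QD² - BD²) / (2·QB·QD)
  ∠BQD = 38.87°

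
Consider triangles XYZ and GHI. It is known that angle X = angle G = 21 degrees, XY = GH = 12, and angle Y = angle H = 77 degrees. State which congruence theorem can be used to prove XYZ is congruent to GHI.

The given information matches ASA: Two pairs of corresponding angles and the included side are equal (Angle-Side-Angle).

ASA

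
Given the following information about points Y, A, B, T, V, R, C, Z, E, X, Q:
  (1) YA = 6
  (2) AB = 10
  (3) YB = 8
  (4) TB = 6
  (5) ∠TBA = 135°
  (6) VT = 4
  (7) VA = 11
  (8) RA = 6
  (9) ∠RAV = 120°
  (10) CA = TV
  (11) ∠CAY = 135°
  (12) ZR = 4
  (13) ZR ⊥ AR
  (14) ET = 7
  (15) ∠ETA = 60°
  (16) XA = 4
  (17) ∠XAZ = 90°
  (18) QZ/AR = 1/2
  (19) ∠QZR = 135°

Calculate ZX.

Step 1: By the law of cosines on triangle ZRA: ZA² = 4² + 6² − 2·4·6·cos(90°) = 52, so ZA = 2·√13.
Step 2: By the law of cosines on triangle ZAX: ZX² = (2·√13)² + 4² − 2·2·√13·4·cos(90°) = 68, so ZX = 2·√17.

Therefore, the length of ZX = 2·√17.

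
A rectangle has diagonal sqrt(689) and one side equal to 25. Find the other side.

The diagonal of a rectangle forms a right triangle with the two sides.
Rearranging the Pythagorean theorem: missing side = sqrt(d^2 - known^2).
= sqrt(689 - 625) = sqrt(64) = 8.

8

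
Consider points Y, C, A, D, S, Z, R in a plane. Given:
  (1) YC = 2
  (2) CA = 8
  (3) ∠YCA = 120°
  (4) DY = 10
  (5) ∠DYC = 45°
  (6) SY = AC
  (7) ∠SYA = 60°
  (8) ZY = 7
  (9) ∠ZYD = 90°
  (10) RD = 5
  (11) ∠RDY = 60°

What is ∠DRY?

Step 1: By the law of cosines on triangle RDY: RY² = 5² + 10² − 2·5·10·cos(60°) = 75, so RY = 5·√3.
Step 2: By the inverse law of cosines on triangle DRY: cos(∠DRY) = (5² + (5·√3)² − 10²) / (2·5·5·√3) = 0/86.6 = 0, so ∠DRY = 90°.

Therefore, the measure of angle ∠DRY = 90°.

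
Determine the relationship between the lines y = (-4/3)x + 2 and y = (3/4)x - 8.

Slope of line 1: m1 = -4/3
Slope of line 2: m2 = 3/4
m1 * m2 = -1, so perpendicular.

Perpendicular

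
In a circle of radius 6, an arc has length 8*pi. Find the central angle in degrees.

The full circumference is 2πr = 12*pi.
The arc is 8*pi / 12*pi = 2/3 of the full circle.
So the central angle = 2/3 × 360° = 240°.

240°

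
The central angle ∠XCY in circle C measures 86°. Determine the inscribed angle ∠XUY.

An inscribed angle intercepts an arc from a point on the circle, while the central angle intercepts the same arc from the center.
The inscribed angle is always half the central angle: 86° / 2 = 43°.

43°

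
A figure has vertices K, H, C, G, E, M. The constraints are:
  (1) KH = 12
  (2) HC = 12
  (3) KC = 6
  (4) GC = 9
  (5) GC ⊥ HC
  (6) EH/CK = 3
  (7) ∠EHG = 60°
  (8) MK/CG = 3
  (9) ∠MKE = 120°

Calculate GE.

From the given relations: EH = 3·CK = 3·6 = 18.
Step 1: By the law of cosines on triangle GCH: GH² = 9² + 12² − 2·9·12·cos(90°) = 225, so GH = 15.
Step 2: By the law of cosines on triangle GHE: GE² = 15² + 18² − 2·15·18·cos(60°) = 279, so GE = 3·√31.

Therefore, the length of GE = 3·√31.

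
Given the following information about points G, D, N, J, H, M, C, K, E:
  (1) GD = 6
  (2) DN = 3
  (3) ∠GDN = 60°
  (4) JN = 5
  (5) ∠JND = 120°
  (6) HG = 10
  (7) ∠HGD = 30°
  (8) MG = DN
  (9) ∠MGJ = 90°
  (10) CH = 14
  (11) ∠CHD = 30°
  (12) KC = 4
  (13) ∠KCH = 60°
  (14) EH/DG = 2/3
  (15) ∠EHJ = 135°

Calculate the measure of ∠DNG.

Step 1: By the law of cosines on triangle NDG: NG² = 3² + 6² − 2·3·6·cos(60°) = 27, so NG = 3·√3.
Step 2: By the inverse law of cosines on triangle DNG: cos(∠DNG) = (3² + (3·√3)² − 6²) / (2·3·3·√3) = 0/31.18 = 0, so ∠DNG = 90°.

Therefore, the measure of angle ∠DNG = 90°.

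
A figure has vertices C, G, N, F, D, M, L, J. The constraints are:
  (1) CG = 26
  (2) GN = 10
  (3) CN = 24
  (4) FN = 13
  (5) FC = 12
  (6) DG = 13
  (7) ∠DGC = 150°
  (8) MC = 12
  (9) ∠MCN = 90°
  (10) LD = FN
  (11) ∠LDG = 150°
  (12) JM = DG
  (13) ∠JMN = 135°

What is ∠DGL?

From the given relations: LD = FN = 13.
Step 1: By the law of cosines on triangle GDL: GL² = 13² + 13² − 2·13·13·cos(150°) = 630.72, so GL ≈ 25.11.
Step 2: By the inverse law of cosines on triangle DGL: cos(∠DGL) = (13² + 25.11² − 13²) / (2·13·25.11) = 630.72/652.97 = 0.9659, so ∠DGL = 15°.

Therefore, the measure of angle ∠DGL = 15°.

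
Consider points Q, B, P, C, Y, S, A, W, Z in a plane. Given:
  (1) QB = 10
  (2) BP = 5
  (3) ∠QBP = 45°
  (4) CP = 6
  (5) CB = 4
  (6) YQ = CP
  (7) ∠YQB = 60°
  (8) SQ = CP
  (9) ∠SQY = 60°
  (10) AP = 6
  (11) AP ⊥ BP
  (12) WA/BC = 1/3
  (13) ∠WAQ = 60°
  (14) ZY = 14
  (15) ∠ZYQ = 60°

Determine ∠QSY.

From the given relations: SQ = CP = 6; YQ = CP = 6.
Step 1: By the law of cosines on triangle SQY: SY² = 6² + 6² − 2·6·6·cos(60°) = 36, so SY = 6.
Step 2: By the inverse law of cosines on triangle QSY: cos(∠QSY) = (6² + 6² − 6²) / (2·6·6) = 36/72 = 0.5, so ∠QSY = 60°.

Therefore, the measure of angle ∠QSY = 60°.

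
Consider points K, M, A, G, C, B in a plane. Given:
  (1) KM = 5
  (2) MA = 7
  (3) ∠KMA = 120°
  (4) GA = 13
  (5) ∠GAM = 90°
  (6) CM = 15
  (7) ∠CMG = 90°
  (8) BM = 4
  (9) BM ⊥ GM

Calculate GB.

Step 1: By the law of cosines on triangle GAM: GM² = 13² + 7² − 2·13·7·cos(90°) = 218, so GM ≈ 14.76.
Step 2: By the law of cosines on triangle GMB: GB² = 14.76² + 4² − 2·14.76·4·cos(90°) = 234, so GB = 3·√26.

Therefore, the length of GB = 3·√26.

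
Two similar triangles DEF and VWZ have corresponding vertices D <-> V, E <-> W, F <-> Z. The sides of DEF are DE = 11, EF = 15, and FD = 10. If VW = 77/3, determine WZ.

Similar triangles have proportional sides. Setting up the proportion:
VW / DE = WZ / EF
77/3 / 11 = WZ / 15
WZ = 15 * 77/3 / 11 = 35.

35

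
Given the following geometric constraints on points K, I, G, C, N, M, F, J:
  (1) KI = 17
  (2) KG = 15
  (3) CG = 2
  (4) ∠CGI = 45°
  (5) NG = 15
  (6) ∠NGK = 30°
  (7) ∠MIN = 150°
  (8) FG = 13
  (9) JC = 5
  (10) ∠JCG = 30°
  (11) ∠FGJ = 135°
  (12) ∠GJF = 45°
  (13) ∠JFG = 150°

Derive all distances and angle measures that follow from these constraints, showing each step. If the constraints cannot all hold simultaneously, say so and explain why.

These constraints are not satisfiable: (11), (12) and (13) are the three interior angles of triangle FGJ, which must sum to 180°, but 135° + 45° + 150° = 330°. No planar figure meets all of them, so nothing further can be derived.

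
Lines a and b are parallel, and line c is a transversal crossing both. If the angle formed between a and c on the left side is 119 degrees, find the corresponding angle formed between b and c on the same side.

Corresponding angles formed by parallel lines and a transversal are equal.
The given angle is 119 degrees.
The corresponding angle = 119 degrees.

119 degrees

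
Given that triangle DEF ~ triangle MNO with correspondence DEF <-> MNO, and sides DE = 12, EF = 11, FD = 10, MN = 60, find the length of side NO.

Since the triangles are similar, the ratio of corresponding sides is constant.
Scale factor k = MN / DE = 60 / 12 = 5
NO = k * EF = 5 * 11 = 55

55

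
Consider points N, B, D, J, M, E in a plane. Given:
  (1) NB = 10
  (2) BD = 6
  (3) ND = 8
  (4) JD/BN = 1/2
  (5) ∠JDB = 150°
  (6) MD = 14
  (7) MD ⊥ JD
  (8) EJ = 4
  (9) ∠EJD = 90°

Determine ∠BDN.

Step 1: By the inverse law of cosines on triangle BDN: cos(∠BDN) = (6² + 8² − 10²) / (2·6·8) = 0/96 = 0, so ∠BDN = 90°.

Therefore, the measure of angle ∠BDN = 90°.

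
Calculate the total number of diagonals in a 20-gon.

The number of diagonals in an n-gon is n(n - 3)/2.
For n = 20: 20(20 - 3)/2 = 20 × 17 / 2 = 170.

170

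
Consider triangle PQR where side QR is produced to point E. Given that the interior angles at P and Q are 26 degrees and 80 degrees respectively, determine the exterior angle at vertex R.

Exterior angle = 26 + 80 = 106 degrees (exterior angle theorem).

106 degrees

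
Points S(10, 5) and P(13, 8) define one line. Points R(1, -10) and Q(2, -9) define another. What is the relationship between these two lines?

Slope of line 1: m1 = (8 - 5)/(13 - 10) = 3/3 = 1
Slope of line 2: m2 = (-9 - -10)/(2 - 1) = 1/1 = 1
Two lines are parallel if and only if they have equal slopes (or both are vertical).
Here m1 = m2 = 1, confirming the lines are parallel.

Parallel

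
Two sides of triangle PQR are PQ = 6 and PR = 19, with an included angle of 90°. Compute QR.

The included angle is 90°, so the triangle is right-angled at P. The opposite side QR is the hypotenuse.
By the Pythagorean theorem: QR = sqrt(6^2 + 19^2) = sqrt(397) = sqrt(397).

sqrt(397)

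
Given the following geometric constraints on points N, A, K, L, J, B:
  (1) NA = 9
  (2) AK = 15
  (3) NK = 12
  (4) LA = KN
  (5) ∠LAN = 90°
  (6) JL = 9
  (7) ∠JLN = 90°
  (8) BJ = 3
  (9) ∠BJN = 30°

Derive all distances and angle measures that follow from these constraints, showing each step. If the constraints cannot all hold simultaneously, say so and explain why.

The constraints are consistent.

From the given relations:
  LA = KN = 12

Step 1: From NA = 9, AL = 12, and ∠NAL = 90°, by the law of cosines:
  NL² = NA² + AL² - 2·NA·AL·cos(90°) = 81 + 144 - 0 = 225
  NL = 15

Step 2: From NA = 9, NK = 12, AK = 15, by the inverse law of cosines:
  cos(∠ANK) = (NA² + NK² - AK²) / (2·NA·NK)
  ∠ANK = 90°

Step 3: From AK = 15, AN = 9, KN = 12, by the inverse law of cosines:
  cos(∠KAN) = (AK² + AN² - KN²) / (2·AK·AN)
  ∠KAN = 53.13°

Step 4: From KA = 15, KN = 12, AN = 9, by the inverse law of cosines:
  cos(∠AKN) = (KA² + KN² - AN²) / (2·KA·KN)
  ∠AKN = 36.87°

Step 5: From NL = 15, LJ = 9, and ∠NLJ = 90°, by the law of cosines:
  NJ² = NL² + LJ² - 2·NL·LJ·cos(90°) = 225 + 81 - 0 = 306
  NJ = 3·√34

Step 6: From NA = 9, NL = 15, AL = 12, by the inverse law of cosines:
  cos(∠ANL) = (NA² + NL² - AL²) / (2·NA·NL)
  ∠ANL = 53.13°

Step 7: From LA = 12, LN = 15, AN = 9, by the inverse law of cosines:
  cos(∠ALN) = (LA² + LN² - AN²) / (2·LA·LN)
  ∠ALN = 36.87°

Step 8: From NJ = 3·√34, JB = 3, and ∠NJB = 30°, by the law of cosines:
  NB² = NJ² + JB² - 2·NJ·JB·cos(30°) = 306 + 9 - 90.9 = 224.1
  NB ≈ 14.97

Step 9: From NJ = 3·√34, NL = 15, JL = 9, by the inverse law of cosines:
  cos(∠JNL) = (NJ² + NL² - JL²) / (2·NJ·NL)
  ∠JNL = 30.96°

Step 10: From JL = 9, JN = 3·√34, LN = 15, by the inverse law of cosines:
  cos(∠LJN) = (JL² + JN² - LN²) / (2·JL·JN)
  ∠LJN = 59.04°

Step 11: From NB = 14.97, NJ = 3·√34, BJ = 3, by the inverse law of cosines:
  cos(∠BNJ) = (NB² + NJ² - BJ²) / (2·NB·NJ)
  ∠BNJ = 5.75°

Step 12: From BJ = 3, BN = 14.97, JN = 3·√34, by the inverse law of cosines:
  cos(∠JBN) = (BJ² + BN² - JN²) / (2·BJ·BN)
  ∠JBN = 144.25°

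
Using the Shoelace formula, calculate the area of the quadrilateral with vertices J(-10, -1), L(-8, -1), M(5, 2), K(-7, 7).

Shoelace: sum of cross terms = 117, Area = (1/2)|117| = 117/2

117/2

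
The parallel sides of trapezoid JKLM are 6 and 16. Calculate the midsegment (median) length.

The midsegment of a trapezoid = (base1 + base2) / 2
midsegment = (6 + 16) / 2
midsegment = 22 / 2
midsegment = 11

11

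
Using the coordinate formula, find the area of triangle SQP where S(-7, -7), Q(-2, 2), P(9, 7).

Shoelace: Area = (1/2)|-7(2-7) + -2(7--7) + 9(-7-2)| = (1/2)(74) = 37

37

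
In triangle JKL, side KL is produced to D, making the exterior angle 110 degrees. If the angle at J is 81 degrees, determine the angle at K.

The exterior angle theorem states that an exterior angle equals the sum of the two non-adjacent interior angles.
So 110 = 81 + angle K, which gives angle K = 110 - 81 = 29 degrees.

29 degrees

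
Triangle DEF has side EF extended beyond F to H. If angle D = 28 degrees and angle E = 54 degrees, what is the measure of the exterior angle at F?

The interior angle at F is 180 - 28 - 54 = 98 degrees.
The exterior angle and interior angle at F are supplementary:
Exterior angle = 180 - 98 = 82 degrees.

82 degrees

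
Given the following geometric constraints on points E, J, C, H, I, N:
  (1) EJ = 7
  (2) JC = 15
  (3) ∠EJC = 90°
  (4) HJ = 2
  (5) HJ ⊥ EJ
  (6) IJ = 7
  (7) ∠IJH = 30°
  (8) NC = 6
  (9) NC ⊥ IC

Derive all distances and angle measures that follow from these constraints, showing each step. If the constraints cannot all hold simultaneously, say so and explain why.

The constraints are consistent.

Step 1: From EJ = 7, JC = 15, and ∠EJC = 90°, by the law of cosines:
  EC² = EJ² + JC² - 2·EJ·JC·cos(90°) = 49 + 225 - 0 = 274
  EC ≈ 16.55

Step 2: From EJ = 7, JH = 2, and ∠EJH = 90°, by the law of cosines:
  EH² = EJ² + JH² - 2·EJ·JH·cos(90°) = 49 + 4 - 0 = 53
  EH = √53

Step 3: From HJ = 2, JI = 7, and ∠HJI = 30°, by the law of cosines:
  HI² = HJ² + JI² - 2·HJ·JI·cos(30°) = 4 + 49 - 24.25 = 28.75
  HI ≈ 5.36

Step 4: From EC = 16.55, EJ = 7, CJ = 15, by the inverse law of cosines:
  cos(∠CEJ) = (EC² + EJ² - CJ²) / (2·EC·EJ)
  ∠CEJ = 64.98°

Step 5: From EH = √53, EJ = 7, HJ = 2, by the inverse law of cosines:
  cos(∠HEJ) = (EH² + EJ² - HJ²) / (2·EH·EJ)
  ∠HEJ = 15.95°

Step 6: From CE = 16.55, CJ = 15, EJ = 7, by the inverse law of cosines:
  cos(∠ECJ) = (CE² + CJ² - EJ²) / (2·CE·CJ)
  ∠ECJ = 25.02°

Step 7: From HE = √53, HJ = 2, EJ = 7, by the inverse law of cosines:
  cos(∠EHJ) = (HE² + HJ² - EJ²) / (2·HE·HJ)
  ∠EHJ = 74.05°

Step 8: From HI = 5.36, HJ = 2, IJ = 7, by the inverse law of cosines:
  cos(∠IHJ) = (HI² + HJ² - IJ²) / (2·HI·HJ)
  ∠IHJ = 139.25°

Step 9: From IH = 5.36, IJ = 7, HJ = 2, by the inverse law of cosines:
  cos(∠HIJ) = (IH² + IJ² - HJ²) / (2·IH·IJ)
  ∠HIJ = 10.75°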